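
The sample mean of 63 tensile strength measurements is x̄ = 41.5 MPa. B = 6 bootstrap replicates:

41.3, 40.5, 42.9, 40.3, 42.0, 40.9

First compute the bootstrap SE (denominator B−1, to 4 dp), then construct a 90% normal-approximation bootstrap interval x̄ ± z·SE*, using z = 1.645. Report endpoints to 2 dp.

Mean of replicates = 41.3167; sum of squared deviations = 4.8483; SE* = √(4.8483/5) = 0.9847
Margin = 1.645 × 0.9847 = 1.620
Interval: 41.5 ± 1.620

(39.88, 43.12)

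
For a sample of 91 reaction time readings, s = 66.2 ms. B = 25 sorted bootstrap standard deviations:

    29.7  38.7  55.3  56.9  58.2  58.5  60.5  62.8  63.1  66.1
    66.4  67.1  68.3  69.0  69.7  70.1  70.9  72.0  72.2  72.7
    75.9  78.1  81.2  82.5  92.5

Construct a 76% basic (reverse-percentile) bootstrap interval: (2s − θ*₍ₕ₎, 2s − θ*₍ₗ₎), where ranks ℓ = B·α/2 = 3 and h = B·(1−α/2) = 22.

(54.3, 77.1)

Percentile endpoints at ranks 3 and 22: θ*₍3₎ = 55.3, θ*₍22₎ = 78.1.
Basic interval reflects these around s:
  lower = 2 × 66.2 − 78.1 = 54.3
  upper = 2 × 66.2 − 55.3 = 77.1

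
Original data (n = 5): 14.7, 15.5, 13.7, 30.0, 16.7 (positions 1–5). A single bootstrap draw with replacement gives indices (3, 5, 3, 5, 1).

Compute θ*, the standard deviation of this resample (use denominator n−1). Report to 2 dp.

θ* = 1.52

Resample values: 13.7, 16.7, 13.7, 16.7, 14.7.
Mean = 15.1000; sum of squared deviations = 9.2000
s² = 9.2000 / 4 = 2.3000
s = √2.3000 = 1.52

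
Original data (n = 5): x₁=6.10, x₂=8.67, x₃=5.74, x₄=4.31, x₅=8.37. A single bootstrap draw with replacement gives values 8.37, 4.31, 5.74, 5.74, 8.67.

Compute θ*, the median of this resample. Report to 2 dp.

θ* = 5.74

Sorted: 4.31, 5.74, 5.74, 8.37, 8.67
Median = middle value = 5.74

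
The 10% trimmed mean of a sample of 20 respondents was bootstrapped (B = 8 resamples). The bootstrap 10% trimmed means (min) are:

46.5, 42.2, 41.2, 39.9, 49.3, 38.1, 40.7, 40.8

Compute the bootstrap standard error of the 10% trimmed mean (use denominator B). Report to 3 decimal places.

Bootstrap SE is the standard deviation of the 8 replicate 10% trimmed means.
Mean of replicates: (46.5 + 42.2 + 41.2 + 39.9 + 49.3 + 38.1 + 40.7 + 40.8) / 8 = 338.7000 / 8 = 42.3375
Sum of squared deviations: (+4.1625)² + (−0.1375)² + (−1.1375)² + (−2.4375)² + (+6.9625)² + (−4.2375)² + (−1.6375)² + (−1.5375)² = 96.0587
Variance = 96.0587 / 8 = 12.0073
SE* = √12.0073

SE* = 3.465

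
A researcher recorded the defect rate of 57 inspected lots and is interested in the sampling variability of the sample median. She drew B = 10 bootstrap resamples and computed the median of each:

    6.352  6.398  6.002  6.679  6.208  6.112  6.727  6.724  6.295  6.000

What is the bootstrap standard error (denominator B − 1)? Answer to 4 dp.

Bootstrap SE is the standard deviation of the 10 replicate medians.
Mean of replicates: (6.352 + 6.398 + 6.002 + 6.679 + 6.208 + 6.112 + 6.727 + 6.724 + 6.295 + 6.000) / 10 = 63.497000 / 10 = 6.349700
Sum of squared deviations: (+0.002300)² + (+0.048300)² + (−0.347700)² + (+0.329300)² + (−0.141700)² + (−0.237700)² + (+0.377300)² + (+0.374300)² + (−0.054700)² + (−0.349700)² = 0.715990
Variance = 0.715990 / 9 = 0.079554
SE* = √0.079554

SE* = 0.2821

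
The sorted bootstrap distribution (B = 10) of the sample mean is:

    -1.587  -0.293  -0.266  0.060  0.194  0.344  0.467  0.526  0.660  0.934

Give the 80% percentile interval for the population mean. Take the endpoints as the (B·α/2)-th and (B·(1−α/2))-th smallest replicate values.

(-1.587, 0.660)

α = 0.20; lower rank = 10 × 0.100 = 1; upper rank = 10 × 0.900 = 9.
The 1st smallest replicate is -1.587; the 9th is 0.660.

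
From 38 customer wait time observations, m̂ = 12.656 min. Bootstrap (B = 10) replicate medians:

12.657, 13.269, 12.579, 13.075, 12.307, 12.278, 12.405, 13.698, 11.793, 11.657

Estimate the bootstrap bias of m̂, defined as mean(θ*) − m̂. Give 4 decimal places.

bias = −0.0842

mean(θ*) = (12.657 + 13.269 + 12.579 + 13.075 + 12.307 + 12.278 + 12.405 + 13.698 + 11.793 + 11.657) / 10 = 12.57180
bias = 12.57180 − 12.656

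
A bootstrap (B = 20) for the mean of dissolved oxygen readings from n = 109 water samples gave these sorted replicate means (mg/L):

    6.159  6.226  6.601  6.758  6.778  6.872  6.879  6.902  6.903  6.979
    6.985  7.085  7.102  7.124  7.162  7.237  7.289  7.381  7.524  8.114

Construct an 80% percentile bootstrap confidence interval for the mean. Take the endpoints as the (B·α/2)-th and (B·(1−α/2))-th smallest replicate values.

α = 0.20; lower rank = 20 × 0.100 = 2; upper rank = 20 × 0.900 = 18.
The 2nd smallest replicate is 6.226; the 18th is 7.381.

(6.226, 7.381)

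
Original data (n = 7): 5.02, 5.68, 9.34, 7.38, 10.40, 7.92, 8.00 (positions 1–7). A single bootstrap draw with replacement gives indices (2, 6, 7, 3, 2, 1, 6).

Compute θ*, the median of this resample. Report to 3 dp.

Resample values: 5.68, 7.92, 8.00, 9.34, 5.68, 5.02, 7.92.
Sorted: 5.02, 5.68, 5.68, 7.92, 7.92, 8.00, 9.34
Median = middle value = 7.920

θ* = 7.920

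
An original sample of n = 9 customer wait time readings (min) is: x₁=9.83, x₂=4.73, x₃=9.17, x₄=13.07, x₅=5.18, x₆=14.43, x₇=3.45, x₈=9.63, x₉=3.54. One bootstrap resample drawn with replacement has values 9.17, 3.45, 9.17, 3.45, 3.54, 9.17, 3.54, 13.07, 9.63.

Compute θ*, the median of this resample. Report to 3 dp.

θ* = 9.170

Sorted: 3.45, 3.45, 3.54, 3.54, 9.17, 9.17, 9.17, 9.63, 13.07
Median = middle value = 9.170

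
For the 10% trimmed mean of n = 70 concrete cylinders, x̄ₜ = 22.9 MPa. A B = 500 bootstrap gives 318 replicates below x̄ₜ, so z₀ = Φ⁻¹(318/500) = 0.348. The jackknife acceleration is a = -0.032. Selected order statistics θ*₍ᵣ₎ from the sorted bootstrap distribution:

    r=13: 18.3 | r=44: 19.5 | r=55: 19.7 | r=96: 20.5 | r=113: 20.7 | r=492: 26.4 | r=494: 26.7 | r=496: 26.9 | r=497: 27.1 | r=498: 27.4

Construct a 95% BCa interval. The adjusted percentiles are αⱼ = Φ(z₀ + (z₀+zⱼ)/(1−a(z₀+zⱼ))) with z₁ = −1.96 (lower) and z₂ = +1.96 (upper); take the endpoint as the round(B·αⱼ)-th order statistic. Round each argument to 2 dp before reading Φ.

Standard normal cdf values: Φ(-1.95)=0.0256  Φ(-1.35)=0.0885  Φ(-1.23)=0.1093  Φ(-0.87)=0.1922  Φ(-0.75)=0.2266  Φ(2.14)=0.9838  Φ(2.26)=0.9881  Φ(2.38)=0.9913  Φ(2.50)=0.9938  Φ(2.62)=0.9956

(19.5, 27.1)

Lower: z₀ + z₁ = 0.348 + (-1.960) = -1.612; 1 − a(z₀+z₁) = 1 − (-0.032)(-1.612) = 0.9484; argument = 0.348 + (-1.612)/0.9484 = -1.3517 → -1.35.
α₁ = Φ(-1.35) = 0.0885; rank = round(500 × 0.0885) = 44; θ*₍44₎ = 19.5.
Upper: z₀ + z₂ = 2.308; 1 − a(z₀+z₂) = 1.0739; argument = 2.4973 → 2.50; α₂ = 0.9938; rank = 497; θ*₍497₎ = 27.1.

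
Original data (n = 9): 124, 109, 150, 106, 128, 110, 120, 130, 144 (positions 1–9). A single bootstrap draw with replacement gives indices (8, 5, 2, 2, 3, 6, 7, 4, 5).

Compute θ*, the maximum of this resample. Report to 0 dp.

θ* = 150

Resample values: 130, 128, 109, 109, 150, 110, 120, 106, 128.
Maximum = 150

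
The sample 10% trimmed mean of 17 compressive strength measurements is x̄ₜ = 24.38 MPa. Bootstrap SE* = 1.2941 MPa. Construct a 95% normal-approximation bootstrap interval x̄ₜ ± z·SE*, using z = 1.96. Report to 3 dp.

(21.844, 26.916)

Margin = 1.96 × 1.2941 = 2.5364
Interval: 24.38 ± 2.5364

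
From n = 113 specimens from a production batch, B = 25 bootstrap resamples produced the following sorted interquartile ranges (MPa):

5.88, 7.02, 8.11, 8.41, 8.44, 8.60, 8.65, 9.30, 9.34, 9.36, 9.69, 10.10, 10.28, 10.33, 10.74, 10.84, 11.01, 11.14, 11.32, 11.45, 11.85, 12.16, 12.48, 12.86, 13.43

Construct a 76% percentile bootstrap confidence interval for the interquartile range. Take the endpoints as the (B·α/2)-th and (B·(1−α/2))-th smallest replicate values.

α = 0.24; lower rank = 25 × 0.120 = 3; upper rank = 25 × 0.880 = 22.
The 3rd smallest replicate is 8.11; the 22nd is 12.16.

(8.11, 12.16)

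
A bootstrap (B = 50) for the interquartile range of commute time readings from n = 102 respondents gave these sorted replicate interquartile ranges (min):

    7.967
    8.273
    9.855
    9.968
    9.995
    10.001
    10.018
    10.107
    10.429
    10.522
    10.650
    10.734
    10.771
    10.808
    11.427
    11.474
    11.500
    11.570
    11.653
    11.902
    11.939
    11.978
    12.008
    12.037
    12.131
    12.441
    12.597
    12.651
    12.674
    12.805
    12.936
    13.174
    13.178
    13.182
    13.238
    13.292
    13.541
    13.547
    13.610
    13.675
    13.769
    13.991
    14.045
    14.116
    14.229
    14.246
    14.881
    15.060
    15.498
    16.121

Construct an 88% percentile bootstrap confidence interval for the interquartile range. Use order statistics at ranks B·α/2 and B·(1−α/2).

α = 0.12; lower rank = 50 × 0.060 = 3; upper rank = 50 × 0.940 = 47.
The 3rd smallest replicate is 9.855; the 47th is 14.881.

(9.855, 14.881)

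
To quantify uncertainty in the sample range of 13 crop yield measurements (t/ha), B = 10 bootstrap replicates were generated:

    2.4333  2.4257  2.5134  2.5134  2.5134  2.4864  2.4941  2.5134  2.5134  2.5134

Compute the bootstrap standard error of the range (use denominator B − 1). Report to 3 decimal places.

SE* = 0.034

Bootstrap SE is the standard deviation of the 10 replicate ranges.
Mean of replicates: (2.4333 + 2.4257 + 2.5134 + 2.5134 + 2.5134 + 2.4864 + 2.4941 + 2.5134 + 2.5134 + 2.5134) / 10 = 24.91990 / 10 = 2.49199
Sum of squared deviations: (−0.05869)² + (−0.06629)² + (+0.02141)² + (+0.02141)² + (+0.02141)² + (−0.00559)² + (+0.00211)² + (+0.02141)² + (+0.02141)² + (+0.02141)² = 0.01062
Variance = 0.01062 / 9 = 0.00118
SE* = √0.00118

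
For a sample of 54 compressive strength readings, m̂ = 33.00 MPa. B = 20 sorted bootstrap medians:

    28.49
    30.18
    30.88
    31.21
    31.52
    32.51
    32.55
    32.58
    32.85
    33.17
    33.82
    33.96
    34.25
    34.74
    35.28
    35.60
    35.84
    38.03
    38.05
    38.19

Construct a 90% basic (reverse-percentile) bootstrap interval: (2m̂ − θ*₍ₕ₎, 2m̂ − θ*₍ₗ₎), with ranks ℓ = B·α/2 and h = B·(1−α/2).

(27.95, 37.51)

Percentile endpoints at ranks 1 and 19: θ*₍1₎ = 28.49, θ*₍19₎ = 38.05.
Basic interval reflects these around m̂:
  lower = 2 × 33.00 − 38.05 = 27.95
  upper = 2 × 33.00 − 28.49 = 37.51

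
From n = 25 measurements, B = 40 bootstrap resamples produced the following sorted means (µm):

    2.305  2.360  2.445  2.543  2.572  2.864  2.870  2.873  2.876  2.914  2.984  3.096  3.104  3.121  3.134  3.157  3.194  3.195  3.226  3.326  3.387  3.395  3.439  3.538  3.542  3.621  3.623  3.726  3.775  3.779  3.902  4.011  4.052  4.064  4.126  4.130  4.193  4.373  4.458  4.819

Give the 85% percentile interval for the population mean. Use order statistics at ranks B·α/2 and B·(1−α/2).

α = 0.15; lower rank = 40 × 0.075 = 3; upper rank = 40 × 0.925 = 37.
The 3rd smallest replicate is 2.445; the 37th is 4.193.

(2.445, 4.193)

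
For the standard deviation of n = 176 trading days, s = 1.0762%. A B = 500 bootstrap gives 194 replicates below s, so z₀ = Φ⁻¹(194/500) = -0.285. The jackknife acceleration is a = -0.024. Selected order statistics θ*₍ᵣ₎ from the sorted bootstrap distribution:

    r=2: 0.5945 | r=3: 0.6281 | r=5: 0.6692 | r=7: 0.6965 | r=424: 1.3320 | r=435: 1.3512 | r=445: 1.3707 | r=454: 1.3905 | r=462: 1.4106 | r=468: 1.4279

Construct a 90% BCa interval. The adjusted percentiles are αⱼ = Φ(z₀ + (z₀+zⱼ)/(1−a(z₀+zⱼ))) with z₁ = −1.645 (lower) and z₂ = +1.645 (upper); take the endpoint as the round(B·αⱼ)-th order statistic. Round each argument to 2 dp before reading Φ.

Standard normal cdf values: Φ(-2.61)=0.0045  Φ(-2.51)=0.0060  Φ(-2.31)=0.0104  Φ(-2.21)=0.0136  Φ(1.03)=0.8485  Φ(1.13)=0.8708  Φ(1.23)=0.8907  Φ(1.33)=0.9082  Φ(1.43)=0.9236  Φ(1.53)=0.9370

Lower: z₀ + z₁ = -0.285 + (-1.645) = -1.930; 1 − a(z₀+z₁) = 1 − (-0.024)(-1.930) = 0.9537; argument = -0.285 + (-1.930)/0.9537 = -2.3087 → -2.31.
α₁ = Φ(-2.31) = 0.0104; rank = round(500 × 0.0104) = 5; θ*₍5₎ = 0.6692.
Upper: z₀ + z₂ = 1.360; 1 − a(z₀+z₂) = 1.0326; argument = 1.0320 → 1.03; α₂ = 0.8485; rank = 424; θ*₍424₎ = 1.3320.

(0.6692, 1.3320)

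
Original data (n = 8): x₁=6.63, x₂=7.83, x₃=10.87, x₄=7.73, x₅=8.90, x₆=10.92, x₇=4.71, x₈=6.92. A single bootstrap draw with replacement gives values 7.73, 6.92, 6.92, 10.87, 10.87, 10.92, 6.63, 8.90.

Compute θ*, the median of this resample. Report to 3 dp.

Sorted: 6.63, 6.92, 6.92, 7.73, 8.90, 10.87, 10.87, 10.92
Median = average of the two middle values = 8.315

θ* = 8.315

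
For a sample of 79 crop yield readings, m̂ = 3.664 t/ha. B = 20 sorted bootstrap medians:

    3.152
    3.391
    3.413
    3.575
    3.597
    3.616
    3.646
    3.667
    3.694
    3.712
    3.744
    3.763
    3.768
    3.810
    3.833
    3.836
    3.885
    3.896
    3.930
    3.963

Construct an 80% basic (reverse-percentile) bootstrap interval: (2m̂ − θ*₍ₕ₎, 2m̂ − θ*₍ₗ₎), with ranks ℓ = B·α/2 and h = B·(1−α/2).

(3.432, 3.937)

Percentile endpoints at ranks 2 and 18: θ*₍2₎ = 3.391, θ*₍18₎ = 3.896.
Basic interval reflects these around m̂:
  lower = 2 × 3.664 − 3.896 = 3.432
  upper = 2 × 3.664 − 3.391 = 3.937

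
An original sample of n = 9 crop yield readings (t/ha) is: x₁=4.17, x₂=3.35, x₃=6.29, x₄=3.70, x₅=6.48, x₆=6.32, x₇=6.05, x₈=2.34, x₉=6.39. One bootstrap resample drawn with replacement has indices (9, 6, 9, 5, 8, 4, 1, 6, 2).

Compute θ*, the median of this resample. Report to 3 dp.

Resample values: 6.39, 6.32, 6.39, 6.48, 2.34, 3.70, 4.17, 6.32, 3.35.
Sorted: 2.34, 3.35, 3.70, 4.17, 6.32, 6.32, 6.39, 6.39, 6.48
Median = middle value = 6.320

θ* = 6.320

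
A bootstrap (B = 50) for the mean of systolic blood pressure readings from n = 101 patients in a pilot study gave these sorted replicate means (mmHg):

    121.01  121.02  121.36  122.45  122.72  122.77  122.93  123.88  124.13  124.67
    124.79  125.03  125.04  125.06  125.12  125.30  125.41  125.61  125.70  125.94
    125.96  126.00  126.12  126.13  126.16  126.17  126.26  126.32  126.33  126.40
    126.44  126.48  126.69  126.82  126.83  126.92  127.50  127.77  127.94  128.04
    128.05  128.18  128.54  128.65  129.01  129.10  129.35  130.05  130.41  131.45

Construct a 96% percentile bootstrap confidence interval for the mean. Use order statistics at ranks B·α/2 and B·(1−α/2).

(121.01, 130.41)

α = 0.04; lower rank = 50 × 0.020 = 1; upper rank = 50 × 0.980 = 49.
The 1st smallest replicate is 121.01; the 49th is 130.41.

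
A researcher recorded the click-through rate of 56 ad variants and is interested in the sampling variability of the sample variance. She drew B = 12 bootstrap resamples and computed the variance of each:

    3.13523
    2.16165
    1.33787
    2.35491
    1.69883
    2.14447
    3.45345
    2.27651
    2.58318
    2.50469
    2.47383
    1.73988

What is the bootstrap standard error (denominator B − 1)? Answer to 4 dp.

SE* = 0.5895

Bootstrap SE is the standard deviation of the 12 replicate variances.
Mean of replicates: (3.13523 + 2.16165 + 1.33787 + 2.35491 + 1.69883 + 2.14447 + 3.45345 + 2.27651 + 2.58318 + 2.50469 + 2.47383 + 1.73988) / 12 = 27.864500 / 12 = 2.322042
Sum of squared deviations: (+0.813188)² + (−0.160392)² + (−0.984172)² + (+0.032868)² + (−0.623212)² + (−0.177572)² + (+1.131408)² + (−0.045532)² + (+0.261138)² + (+0.182648)² + (+0.151788)² + (−0.582162)² = 3.822263
Variance = 3.822263 / 11 = 0.347478
SE* = √0.347478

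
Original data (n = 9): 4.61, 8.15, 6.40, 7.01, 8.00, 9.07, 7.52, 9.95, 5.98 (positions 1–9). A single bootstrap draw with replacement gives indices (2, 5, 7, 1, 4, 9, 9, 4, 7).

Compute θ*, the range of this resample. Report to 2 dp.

θ* = 3.54

Resample values: 8.15, 8.00, 7.52, 4.61, 7.01, 5.98, 5.98, 7.01, 7.52.
Range = 8.15 − 4.61 = 3.54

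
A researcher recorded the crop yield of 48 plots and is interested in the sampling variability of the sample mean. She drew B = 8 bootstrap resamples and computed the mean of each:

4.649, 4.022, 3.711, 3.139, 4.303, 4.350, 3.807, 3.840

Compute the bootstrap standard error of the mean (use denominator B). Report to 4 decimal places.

Bootstrap SE is the standard deviation of the 8 replicate means.
Mean of replicates: (4.649 + 4.022 + 3.711 + 3.139 + 4.303 + 4.350 + 3.807 + 3.840) / 8 = 31.82100 / 8 = 3.97762
Sum of squared deviations: (+0.67138)² + (+0.04438)² + (−0.26662)² + (−0.83862)² + (+0.32538)² + (+0.37237)² + (−0.17062)² + (−0.13762)² = 1.51968
Variance = 1.51968 / 8 = 0.18996
SE* = √0.18996

SE* = 0.4358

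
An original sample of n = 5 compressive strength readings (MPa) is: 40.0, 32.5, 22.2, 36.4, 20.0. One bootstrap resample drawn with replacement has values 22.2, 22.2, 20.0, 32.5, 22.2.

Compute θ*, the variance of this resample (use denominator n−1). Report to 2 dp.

Mean = 23.8200; sum of squared deviations = 97.8080
s² = 97.8080 / 4 = 24.4520

θ* = 24.45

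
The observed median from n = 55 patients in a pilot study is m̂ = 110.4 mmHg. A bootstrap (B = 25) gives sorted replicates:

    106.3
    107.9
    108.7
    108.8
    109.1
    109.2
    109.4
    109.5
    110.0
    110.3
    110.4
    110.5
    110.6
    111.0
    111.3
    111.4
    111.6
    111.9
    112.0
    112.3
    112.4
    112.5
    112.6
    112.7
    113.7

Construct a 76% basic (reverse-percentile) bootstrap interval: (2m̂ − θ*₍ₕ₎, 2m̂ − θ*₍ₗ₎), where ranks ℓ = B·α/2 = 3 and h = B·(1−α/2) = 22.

Percentile endpoints at ranks 3 and 22: θ*₍3₎ = 108.7, θ*₍22₎ = 112.5.
Basic interval reflects these around m̂:
  lower = 2 × 110.4 − 112.5 = 108.3
  upper = 2 × 110.4 − 108.7 = 112.1

(108.3, 112.1)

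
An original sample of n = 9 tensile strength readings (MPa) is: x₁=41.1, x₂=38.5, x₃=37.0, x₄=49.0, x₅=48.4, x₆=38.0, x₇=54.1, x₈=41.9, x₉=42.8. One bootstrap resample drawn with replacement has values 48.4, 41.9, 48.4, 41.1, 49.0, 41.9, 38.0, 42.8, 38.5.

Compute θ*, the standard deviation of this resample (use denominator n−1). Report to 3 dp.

θ* = 4.252

Mean = 43.3333; sum of squared deviations = 144.6400
s² = 144.6400 / 8 = 18.0800
s = √18.0800 = 4.252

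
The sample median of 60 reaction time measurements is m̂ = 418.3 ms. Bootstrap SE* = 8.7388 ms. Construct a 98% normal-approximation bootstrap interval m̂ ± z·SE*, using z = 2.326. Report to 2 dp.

(397.97, 438.63)

Margin = 2.326 × 8.7388 = 20.326
Interval: 418.3 ± 20.326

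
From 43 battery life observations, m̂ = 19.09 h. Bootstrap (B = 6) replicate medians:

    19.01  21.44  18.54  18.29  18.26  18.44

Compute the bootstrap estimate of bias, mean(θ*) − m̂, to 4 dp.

bias = −0.0933

mean(θ*) = (19.01 + 21.44 + 18.54 + 18.29 + 18.26 + 18.44) / 6 = 18.99667
bias = 18.99667 − 19.09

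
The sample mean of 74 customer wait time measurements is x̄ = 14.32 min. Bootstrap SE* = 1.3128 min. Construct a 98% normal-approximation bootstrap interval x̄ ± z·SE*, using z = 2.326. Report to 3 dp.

Margin = 2.326 × 1.3128 = 3.0536
Interval: 14.32 ± 3.0536

(11.266, 17.374)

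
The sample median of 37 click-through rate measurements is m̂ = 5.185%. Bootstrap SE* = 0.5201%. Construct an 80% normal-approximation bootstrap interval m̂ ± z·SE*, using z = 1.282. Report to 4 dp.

Margin = 1.282 × 0.5201 = 0.66677
Interval: 5.185 ± 0.66677

(4.5182, 5.8518)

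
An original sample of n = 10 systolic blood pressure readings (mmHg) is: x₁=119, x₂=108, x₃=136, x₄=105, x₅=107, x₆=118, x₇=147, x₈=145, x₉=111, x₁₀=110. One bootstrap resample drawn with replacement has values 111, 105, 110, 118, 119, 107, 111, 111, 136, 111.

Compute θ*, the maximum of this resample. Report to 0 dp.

θ* = 136

Maximum = 136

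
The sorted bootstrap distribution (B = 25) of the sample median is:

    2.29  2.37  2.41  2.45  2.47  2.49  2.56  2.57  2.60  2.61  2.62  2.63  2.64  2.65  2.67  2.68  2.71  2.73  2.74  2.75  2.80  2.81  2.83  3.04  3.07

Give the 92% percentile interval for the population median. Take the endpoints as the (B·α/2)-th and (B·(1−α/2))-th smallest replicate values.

(2.29, 3.04)

α = 0.08; lower rank = 25 × 0.040 = 1; upper rank = 25 × 0.960 = 24.
The 1st smallest replicate is 2.29; the 24th is 3.04.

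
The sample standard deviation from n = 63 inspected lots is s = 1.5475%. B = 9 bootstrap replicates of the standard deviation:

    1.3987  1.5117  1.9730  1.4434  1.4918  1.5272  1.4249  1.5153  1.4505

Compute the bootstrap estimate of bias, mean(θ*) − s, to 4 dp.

mean(θ*) = (1.3987 + 1.5117 + 1.9730 + 1.4434 + 1.4918 + 1.5272 + 1.4249 + 1.5153 + 1.4505) / 9 = 1.52628
bias = 1.52628 − 1.5475

bias = −0.0212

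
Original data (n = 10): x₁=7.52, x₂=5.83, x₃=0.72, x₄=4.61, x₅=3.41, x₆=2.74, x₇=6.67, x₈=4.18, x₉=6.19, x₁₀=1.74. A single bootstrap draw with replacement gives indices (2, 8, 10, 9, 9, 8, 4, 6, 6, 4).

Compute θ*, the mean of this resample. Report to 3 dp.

θ* = 4.301

Resample values: 5.83, 4.18, 1.74, 6.19, 6.19, 4.18, 4.61, 2.74, 2.74, 4.61.
Mean = (5.83 + 4.18 + 1.74 + 6.19 + 6.19 + 4.18 + 4.61 + 2.74 + 2.74 + 4.61) / 10 = 43.010 / 10 = 4.301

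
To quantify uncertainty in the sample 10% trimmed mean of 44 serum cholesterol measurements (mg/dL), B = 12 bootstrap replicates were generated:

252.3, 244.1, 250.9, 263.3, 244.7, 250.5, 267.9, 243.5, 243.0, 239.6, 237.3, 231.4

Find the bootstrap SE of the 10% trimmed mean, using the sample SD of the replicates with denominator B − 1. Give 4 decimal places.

Bootstrap SE is the standard deviation of the 12 replicate 10% trimmed means.
Mean of replicates: (252.3 + 244.1 + 250.9 + 263.3 + 244.7 + 250.5 + 267.9 + 243.5 + 243.0 + 239.6 + 237.3 + 231.4) / 12 = 2968.50000 / 12 = 247.37500
Sum of squared deviations: (+4.92500)² + (−3.27500)² + (+3.52500)² + (+15.92500)² + (−2.67500)² + (+3.12500)² + (+20.52500)² + (−3.87500)² + (−4.37500)² + (−7.77500)² + (−10.07500)² + (−15.97500)² = 1190.52250
Variance = 1190.52250 / 11 = 108.22932
SE* = √108.22932

SE* = 10.4033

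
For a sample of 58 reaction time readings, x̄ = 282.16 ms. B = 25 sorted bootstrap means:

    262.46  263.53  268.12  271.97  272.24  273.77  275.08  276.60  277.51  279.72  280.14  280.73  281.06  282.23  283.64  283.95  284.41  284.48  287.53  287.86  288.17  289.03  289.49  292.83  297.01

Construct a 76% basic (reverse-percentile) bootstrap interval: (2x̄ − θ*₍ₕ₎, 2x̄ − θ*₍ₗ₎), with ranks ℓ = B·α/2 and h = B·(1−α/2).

(275.29, 296.20)

Percentile endpoints at ranks 3 and 22: θ*₍3₎ = 268.12, θ*₍22₎ = 289.03.
Basic interval reflects these around x̄:
  lower = 2 × 282.16 − 289.03 = 275.29
  upper = 2 × 282.16 − 268.12 = 296.20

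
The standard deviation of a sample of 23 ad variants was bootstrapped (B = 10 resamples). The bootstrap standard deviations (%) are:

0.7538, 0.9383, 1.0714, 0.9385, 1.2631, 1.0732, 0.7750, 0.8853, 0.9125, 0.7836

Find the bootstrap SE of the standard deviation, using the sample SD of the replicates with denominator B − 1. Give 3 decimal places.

Bootstrap SE is the standard deviation of the 10 replicate standard deviations.
Mean of replicates: (0.7538 + 0.9383 + 1.0714 + 0.9385 + 1.2631 + 1.0732 + 0.7750 + 0.8853 + 0.9125 + 0.7836) / 10 = 9.39470 / 10 = 0.93947
Sum of squared deviations: (−0.18567)² + (−0.00117)² + (+0.13193)² + (−0.00097)² + (+0.32363)² + (+0.13373)² + (−0.16447)² + (−0.05417)² + (−0.02697)² + (−0.15587)² = 0.22951
Variance = 0.22951 / 9 = 0.02550
SE* = √0.02550

SE* = 0.160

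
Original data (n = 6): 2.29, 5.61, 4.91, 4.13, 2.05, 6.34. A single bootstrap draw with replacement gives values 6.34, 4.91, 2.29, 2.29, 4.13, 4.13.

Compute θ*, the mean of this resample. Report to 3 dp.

θ* = 4.015

Mean = (6.34 + 4.91 + 2.29 + 2.29 + 4.13 + 4.13) / 6 = 24.090 / 6 = 4.015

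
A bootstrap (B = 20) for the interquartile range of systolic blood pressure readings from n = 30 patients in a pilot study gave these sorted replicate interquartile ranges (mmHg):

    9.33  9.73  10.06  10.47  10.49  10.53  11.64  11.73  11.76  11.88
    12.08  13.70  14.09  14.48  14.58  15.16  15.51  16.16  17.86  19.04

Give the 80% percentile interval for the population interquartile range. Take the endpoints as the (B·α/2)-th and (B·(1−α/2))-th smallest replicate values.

α = 0.20; lower rank = 20 × 0.100 = 2; upper rank = 20 × 0.900 = 18.
The 2nd smallest replicate is 9.73; the 18th is 16.16.

(9.73, 16.16)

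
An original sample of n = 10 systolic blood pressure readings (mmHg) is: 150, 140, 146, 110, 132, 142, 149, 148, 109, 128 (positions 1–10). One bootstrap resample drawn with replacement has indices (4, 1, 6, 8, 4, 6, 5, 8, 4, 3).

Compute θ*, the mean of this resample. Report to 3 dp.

Resample values: 110, 150, 142, 148, 110, 142, 132, 148, 110, 146.
Mean = (110 + 150 + 142 + 148 + 110 + 142 + 132 + 148 + 110 + 146) / 10 = 1338.0 / 10 = 133.800

θ* = 133.800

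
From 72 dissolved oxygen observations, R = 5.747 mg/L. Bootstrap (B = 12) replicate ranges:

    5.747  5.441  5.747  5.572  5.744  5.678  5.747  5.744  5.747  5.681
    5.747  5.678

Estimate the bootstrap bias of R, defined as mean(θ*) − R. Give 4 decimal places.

bias = −0.0576

mean(θ*) = (5.747 + 5.441 + 5.747 + 5.572 + 5.744 + 5.678 + 5.747 + 5.744 + 5.747 + 5.681 + 5.747 + 5.678) / 12 = 5.68942
bias = 5.68942 − 5.747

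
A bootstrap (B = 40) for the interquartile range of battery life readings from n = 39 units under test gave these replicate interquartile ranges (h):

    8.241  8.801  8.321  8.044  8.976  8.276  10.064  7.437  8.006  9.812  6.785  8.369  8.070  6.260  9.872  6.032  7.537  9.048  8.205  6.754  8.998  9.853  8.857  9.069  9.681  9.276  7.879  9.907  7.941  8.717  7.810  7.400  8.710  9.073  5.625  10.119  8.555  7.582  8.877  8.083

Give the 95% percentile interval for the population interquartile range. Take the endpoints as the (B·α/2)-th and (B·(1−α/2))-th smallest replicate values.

Sorted replicates: 5.625, 6.032, 6.260, 6.754, 6.785, 7.400, 7.437, 7.537, 7.582, 7.810, 7.879, 7.941, 8.006, 8.044, 8.070, 8.083, 8.205, 8.241, 8.276, 8.321, 8.369, 8.555, 8.710, 8.717, 8.801, 8.857, 8.877, 8.976, 8.998, 9.048, 9.069, 9.073, 9.276, 9.681, 9.812, 9.853, 9.872, 9.907, 10.064, 10.119
α = 0.05; lower rank = 40 × 0.025 = 1; upper rank = 40 × 0.975 = 39.
The 1st smallest replicate is 5.625; the 39th is 10.064.

(5.625, 10.064)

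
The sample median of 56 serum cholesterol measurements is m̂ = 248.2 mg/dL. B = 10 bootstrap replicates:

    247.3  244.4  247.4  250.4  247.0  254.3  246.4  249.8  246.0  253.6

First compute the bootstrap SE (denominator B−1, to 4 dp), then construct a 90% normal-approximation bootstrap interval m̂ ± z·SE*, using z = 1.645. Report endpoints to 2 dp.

(242.80, 253.60)

Mean of replicates = 248.6600; sum of squared deviations = 97.0640; SE* = √(97.0640/9) = 3.2840
Margin = 1.645 × 3.2840 = 5.402
Interval: 248.2 ± 5.402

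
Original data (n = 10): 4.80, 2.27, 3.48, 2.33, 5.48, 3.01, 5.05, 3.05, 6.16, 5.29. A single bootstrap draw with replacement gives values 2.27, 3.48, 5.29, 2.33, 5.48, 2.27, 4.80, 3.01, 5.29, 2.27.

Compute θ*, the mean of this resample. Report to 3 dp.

Mean = (2.27 + 3.48 + 5.29 + 2.33 + 5.48 + 2.27 + 4.80 + 3.01 + 5.29 + 2.27) / 10 = 36.490 / 10 = 3.649

θ* = 3.649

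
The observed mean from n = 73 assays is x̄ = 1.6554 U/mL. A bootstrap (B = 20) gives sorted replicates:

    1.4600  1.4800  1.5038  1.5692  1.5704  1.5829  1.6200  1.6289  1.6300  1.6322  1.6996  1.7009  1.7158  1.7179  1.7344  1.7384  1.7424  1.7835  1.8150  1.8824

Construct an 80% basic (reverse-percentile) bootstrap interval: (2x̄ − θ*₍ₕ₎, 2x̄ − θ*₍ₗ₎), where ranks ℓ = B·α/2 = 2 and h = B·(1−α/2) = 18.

Percentile endpoints at ranks 2 and 18: θ*₍2₎ = 1.4800, θ*₍18₎ = 1.7835.
Basic interval reflects these around x̄:
  lower = 2 × 1.6554 − 1.7835 = 1.5273
  upper = 2 × 1.6554 − 1.4800 = 1.8308

(1.5273, 1.8308)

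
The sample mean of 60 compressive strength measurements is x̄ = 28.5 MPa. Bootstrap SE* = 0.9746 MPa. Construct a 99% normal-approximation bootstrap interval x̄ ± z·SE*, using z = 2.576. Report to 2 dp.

Margin = 2.576 × 0.9746 = 2.511
Interval: 28.5 ± 2.511

(25.99, 31.01)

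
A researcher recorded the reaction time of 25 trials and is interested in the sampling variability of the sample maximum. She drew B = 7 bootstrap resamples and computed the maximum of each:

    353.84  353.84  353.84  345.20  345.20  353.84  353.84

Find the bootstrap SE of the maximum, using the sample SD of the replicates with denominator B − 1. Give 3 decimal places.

Bootstrap SE is the standard deviation of the 7 replicate maximums.
Mean of replicates: (353.84 + 353.84 + 353.84 + 345.20 + 345.20 + 353.84 + 353.84) / 7 = 2459.6000 / 7 = 351.3714
Sum of squared deviations: (+2.4686)² + (+2.4686)² + (+2.4686)² + (−6.1714)² + (−6.1714)² + (+2.4686)² + (+2.4686)² = 106.6423
Variance = 106.6423 / 6 = 17.7737
SE* = √17.7737

SE* = 4.216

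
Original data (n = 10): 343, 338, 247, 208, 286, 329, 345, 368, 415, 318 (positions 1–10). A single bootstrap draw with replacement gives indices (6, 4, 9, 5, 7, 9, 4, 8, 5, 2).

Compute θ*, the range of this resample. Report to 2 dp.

θ* = 207.00

Resample values: 329, 208, 415, 286, 345, 415, 208, 368, 286, 338.
Range = 415 − 208 = 207.00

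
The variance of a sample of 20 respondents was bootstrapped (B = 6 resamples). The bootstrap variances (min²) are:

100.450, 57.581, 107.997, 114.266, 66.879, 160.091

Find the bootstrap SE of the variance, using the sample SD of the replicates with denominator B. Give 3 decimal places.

Bootstrap SE is the standard deviation of the 6 replicate variances.
Mean of replicates: (100.450 + 57.581 + 107.997 + 114.266 + 66.879 + 160.091) / 6 = 607.2640 / 6 = 101.2107
Sum of squared deviations: (−0.7607)² + (−43.6297)² + (+6.7863)² + (+13.0553)² + (−34.3317)² + (+58.8803)² = 6766.1795
Variance = 6766.1795 / 6 = 1127.6966
SE* = √1127.6966

SE* = 33.581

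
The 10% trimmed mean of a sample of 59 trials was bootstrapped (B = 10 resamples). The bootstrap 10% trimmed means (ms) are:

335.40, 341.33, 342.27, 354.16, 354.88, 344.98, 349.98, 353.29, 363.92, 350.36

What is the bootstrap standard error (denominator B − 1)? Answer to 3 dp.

Bootstrap SE is the standard deviation of the 10 replicate 10% trimmed means.
Mean of replicates: (335.40 + 341.33 + 342.27 + 354.16 + 354.88 + 344.98 + 349.98 + 353.29 + 363.92 + 350.36) / 10 = 3490.5700 / 10 = 349.0570
Sum of squared deviations: (−13.6570)² + (−7.7270)² + (−6.7870)² + (+5.1030)² + (+5.8230)² + (−4.0770)² + (+0.9230)² + (+4.2330)² + (+14.8630)² + (+1.3030)² = 610.2302
Variance = 610.2302 / 9 = 67.8034
SE* = √67.8034

SE* = 8.234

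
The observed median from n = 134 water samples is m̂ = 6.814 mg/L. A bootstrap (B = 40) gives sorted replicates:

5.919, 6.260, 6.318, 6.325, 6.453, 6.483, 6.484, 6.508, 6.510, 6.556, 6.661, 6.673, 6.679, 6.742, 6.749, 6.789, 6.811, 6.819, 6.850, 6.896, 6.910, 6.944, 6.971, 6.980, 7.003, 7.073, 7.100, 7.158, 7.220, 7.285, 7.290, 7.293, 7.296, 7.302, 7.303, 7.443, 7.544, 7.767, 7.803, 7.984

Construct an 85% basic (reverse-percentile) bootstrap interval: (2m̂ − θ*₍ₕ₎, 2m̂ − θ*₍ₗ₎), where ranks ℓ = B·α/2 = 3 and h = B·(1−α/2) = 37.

(6.084, 7.310)

Percentile endpoints at ranks 3 and 37: θ*₍3₎ = 6.318, θ*₍37₎ = 7.544.
Basic interval reflects these around m̂:
  lower = 2 × 6.814 − 7.544 = 6.084
  upper = 2 × 6.814 − 6.318 = 7.310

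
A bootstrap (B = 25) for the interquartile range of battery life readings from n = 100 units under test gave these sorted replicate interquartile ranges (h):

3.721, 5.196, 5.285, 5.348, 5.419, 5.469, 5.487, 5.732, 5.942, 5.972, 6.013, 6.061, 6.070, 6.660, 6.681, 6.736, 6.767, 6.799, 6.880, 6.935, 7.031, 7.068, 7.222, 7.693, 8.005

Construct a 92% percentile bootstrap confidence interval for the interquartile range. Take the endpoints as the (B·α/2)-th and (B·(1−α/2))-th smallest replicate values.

(3.721, 7.693)

α = 0.08; lower rank = 25 × 0.040 = 1; upper rank = 25 × 0.960 = 24.
The 1st smallest replicate is 3.721; the 24th is 7.693.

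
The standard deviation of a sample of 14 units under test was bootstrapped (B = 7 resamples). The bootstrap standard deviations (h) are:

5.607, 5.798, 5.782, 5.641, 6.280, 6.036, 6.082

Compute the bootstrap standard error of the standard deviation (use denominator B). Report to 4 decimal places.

SE* = 0.2307

Bootstrap SE is the standard deviation of the 7 replicate standard deviations.
Mean of replicates: (5.607 + 5.798 + 5.782 + 5.641 + 6.280 + 6.036 + 6.082) / 7 = 41.22600 / 7 = 5.88943
Sum of squared deviations: (−0.28243)² + (−0.09143)² + (−0.10743)² + (−0.24843)² + (+0.39057)² + (+0.14657)² + (+0.19257)² = 0.37250
Variance = 0.37250 / 7 = 0.05321
SE* = √0.05321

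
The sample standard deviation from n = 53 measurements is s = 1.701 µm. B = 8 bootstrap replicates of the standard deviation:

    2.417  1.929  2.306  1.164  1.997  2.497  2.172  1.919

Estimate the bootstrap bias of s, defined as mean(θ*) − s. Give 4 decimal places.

mean(θ*) = (2.417 + 1.929 + 2.306 + 1.164 + 1.997 + 2.497 + 2.172 + 1.919) / 8 = 2.05012
bias = 2.05012 − 1.701

bias = +0.3491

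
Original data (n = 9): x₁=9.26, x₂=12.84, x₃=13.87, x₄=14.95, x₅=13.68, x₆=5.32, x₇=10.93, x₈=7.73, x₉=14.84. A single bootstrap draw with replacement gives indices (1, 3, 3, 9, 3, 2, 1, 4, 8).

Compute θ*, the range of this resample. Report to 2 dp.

Resample values: 9.26, 13.87, 13.87, 14.84, 13.87, 12.84, 9.26, 14.95, 7.73.
Range = 14.95 − 7.73 = 7.22

θ* = 7.22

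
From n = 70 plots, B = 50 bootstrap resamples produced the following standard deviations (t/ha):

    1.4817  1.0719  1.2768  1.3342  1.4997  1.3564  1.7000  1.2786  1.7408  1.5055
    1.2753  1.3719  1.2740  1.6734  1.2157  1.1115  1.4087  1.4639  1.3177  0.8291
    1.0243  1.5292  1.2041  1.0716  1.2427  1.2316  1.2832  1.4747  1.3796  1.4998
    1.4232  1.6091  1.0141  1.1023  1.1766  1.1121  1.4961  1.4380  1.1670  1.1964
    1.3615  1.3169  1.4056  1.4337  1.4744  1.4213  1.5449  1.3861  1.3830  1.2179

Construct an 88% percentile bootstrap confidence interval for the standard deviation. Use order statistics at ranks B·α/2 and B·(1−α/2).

(1.0243, 1.6091)

Sorted replicates: 0.8291, 1.0141, 1.0243, 1.0716, 1.0719, 1.1023, 1.1115, 1.1121, 1.1670, 1.1766, 1.1964, 1.2041, 1.2157, 1.2179, 1.2316, 1.2427, 1.2740, 1.2753, 1.2768, 1.2786, 1.2832, 1.3169, 1.3177, 1.3342, 1.3564, 1.3615, 1.3719, 1.3796, 1.3830, 1.3861, 1.4056, 1.4087, 1.4213, 1.4232, 1.4337, 1.4380, 1.4639, 1.4744, 1.4747, 1.4817, 1.4961, 1.4997, 1.4998, 1.5055, 1.5292, 1.5449, 1.6091, 1.6734, 1.7000, 1.7408
α = 0.12; lower rank = 50 × 0.060 = 3; upper rank = 50 × 0.940 = 47.
The 3rd smallest replicate is 1.0243; the 47th is 1.6091.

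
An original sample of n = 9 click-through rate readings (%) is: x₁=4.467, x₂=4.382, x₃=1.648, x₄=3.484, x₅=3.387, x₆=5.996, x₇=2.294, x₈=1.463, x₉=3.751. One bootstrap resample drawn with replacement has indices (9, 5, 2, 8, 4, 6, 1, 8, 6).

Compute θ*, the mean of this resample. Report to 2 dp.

Resample values: 3.751, 3.387, 4.382, 1.463, 3.484, 5.996, 4.467, 1.463, 5.996.
Mean = (3.751 + 3.387 + 4.382 + 1.463 + 3.484 + 5.996 + 4.467 + 1.463 + 5.996) / 9 = 34.3890 / 9 = 3.82

θ* = 3.82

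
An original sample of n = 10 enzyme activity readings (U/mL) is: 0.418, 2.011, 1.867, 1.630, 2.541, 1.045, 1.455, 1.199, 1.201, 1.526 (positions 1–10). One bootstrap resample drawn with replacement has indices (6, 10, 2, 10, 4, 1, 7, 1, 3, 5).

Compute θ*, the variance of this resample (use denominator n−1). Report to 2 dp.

θ* = 0.45

Resample values: 1.045, 1.526, 2.011, 1.526, 1.630, 0.418, 1.455, 0.418, 1.867, 2.541.
Mean = 1.4437; sum of squared deviations = 4.0165
s² = 4.0165 / 9 = 0.4463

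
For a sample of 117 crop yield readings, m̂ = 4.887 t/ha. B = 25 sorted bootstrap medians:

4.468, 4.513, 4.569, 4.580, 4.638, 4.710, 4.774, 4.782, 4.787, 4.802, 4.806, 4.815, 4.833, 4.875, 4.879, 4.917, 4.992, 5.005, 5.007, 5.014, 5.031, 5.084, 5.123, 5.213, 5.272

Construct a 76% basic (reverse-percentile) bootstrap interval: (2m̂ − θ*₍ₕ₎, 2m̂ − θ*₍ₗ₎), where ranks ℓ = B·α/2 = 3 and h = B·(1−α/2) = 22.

(4.690, 5.205)

Percentile endpoints at ranks 3 and 22: θ*₍3₎ = 4.569, θ*₍22₎ = 5.084.
Basic interval reflects these around m̂:
  lower = 2 × 4.887 − 5.084 = 4.690
  upper = 2 × 4.887 − 4.569 = 5.205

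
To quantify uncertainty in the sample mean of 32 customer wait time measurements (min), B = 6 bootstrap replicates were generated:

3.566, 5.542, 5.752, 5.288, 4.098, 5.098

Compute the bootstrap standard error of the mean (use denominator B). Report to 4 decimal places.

Bootstrap SE is the standard deviation of the 6 replicate means.
Mean of replicates: (3.566 + 5.542 + 5.752 + 5.288 + 4.098 + 5.098) / 6 = 29.34400 / 6 = 4.89067
Sum of squared deviations: (−1.32467)² + (+0.65133)² + (+0.86133)² + (+0.39733)² + (−0.79267)² + (+0.20733)² = 3.75005
Variance = 3.75005 / 6 = 0.62501
SE* = √0.62501

SE* = 0.7906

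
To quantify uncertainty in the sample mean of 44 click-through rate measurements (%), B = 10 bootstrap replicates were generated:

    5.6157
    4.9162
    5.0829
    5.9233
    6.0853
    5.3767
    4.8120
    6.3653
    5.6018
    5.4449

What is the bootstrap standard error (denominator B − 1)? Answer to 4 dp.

Bootstrap SE is the standard deviation of the 10 replicate means.
Mean of replicates: (5.6157 + 4.9162 + 5.0829 + 5.9233 + 6.0853 + 5.3767 + 4.8120 + 6.3653 + 5.6018 + 5.4449) / 10 = 55.22410 / 10 = 5.52241
Sum of squared deviations: (+0.09329)² + (−0.60621)² + (−0.43951)² + (+0.40089)² + (+0.56289)² + (−0.14571)² + (−0.71041)² + (+0.84289)² + (+0.07939)² + (−0.07751)² = 2.29561
Variance = 2.29561 / 9 = 0.25507
SE* = √0.25507

SE* = 0.5050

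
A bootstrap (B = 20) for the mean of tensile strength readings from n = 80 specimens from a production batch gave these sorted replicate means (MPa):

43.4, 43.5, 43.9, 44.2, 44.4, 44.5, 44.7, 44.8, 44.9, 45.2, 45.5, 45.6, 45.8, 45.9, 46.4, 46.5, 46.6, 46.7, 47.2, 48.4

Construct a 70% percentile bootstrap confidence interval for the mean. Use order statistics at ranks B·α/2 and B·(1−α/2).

α = 0.30; lower rank = 20 × 0.150 = 3; upper rank = 20 × 0.850 = 17.
The 3rd smallest replicate is 43.9; the 17th is 46.6.

(43.9, 46.6)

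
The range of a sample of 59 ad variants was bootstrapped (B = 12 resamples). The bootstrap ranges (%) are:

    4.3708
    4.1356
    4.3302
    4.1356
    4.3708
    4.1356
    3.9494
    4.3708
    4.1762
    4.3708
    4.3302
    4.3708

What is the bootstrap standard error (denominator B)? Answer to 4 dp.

Bootstrap SE is the standard deviation of the 12 replicate ranges.
Mean of replicates: (4.3708 + 4.1356 + 4.3302 + 4.1356 + 4.3708 + 4.1356 + 3.9494 + 4.3708 + 4.1762 + 4.3708 + 4.3302 + 4.3708) / 12 = 51.04680 / 12 = 4.25390
Sum of squared deviations: (+0.11690)² + (−0.11830)² + (+0.07630)² + (−0.11830)² + (+0.11690)² + (−0.11830)² + (−0.30450)² + (+0.11690)² + (−0.07770)² + (+0.11690)² + (+0.07630)² + (+0.11690)² = 0.22071
Variance = 0.22071 / 12 = 0.01839
SE* = √0.01839

SE* = 0.1356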